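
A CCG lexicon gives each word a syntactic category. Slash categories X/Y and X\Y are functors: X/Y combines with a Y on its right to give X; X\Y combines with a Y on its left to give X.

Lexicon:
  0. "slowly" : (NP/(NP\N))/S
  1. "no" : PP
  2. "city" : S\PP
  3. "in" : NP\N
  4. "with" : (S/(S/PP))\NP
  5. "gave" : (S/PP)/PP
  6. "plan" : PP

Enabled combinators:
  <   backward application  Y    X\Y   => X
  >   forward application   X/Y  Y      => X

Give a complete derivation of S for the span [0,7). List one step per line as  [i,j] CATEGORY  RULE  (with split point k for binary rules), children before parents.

[0,1] (NP/(NP\N))/S  lex  "slowly"
[1,2] PP  lex  "no"
[2,3] S\PP  lex  "city"
[1,3] S  <  k=2
[0,3] NP/(NP\N)  >  k=1
[3,4] NP\N  lex  "in"
[0,4] NP  >  k=3
[4,5] (S/(S/PP))\NP  lex  "with"
[0,5] S/(S/PP)  <  k=4
[5,6] (S/PP)/PP  lex  "gave"
[6,7] PP  lex  "plan"
[5,7] S/PP  >  k=6
[0,7] S  >  k=5

[0,7] S   >
  [0,5] S/(S/PP)   <
    [0,4] NP   >
      [0,3] NP/(NP\N)   >
        [0,1] "slowly" : (NP/(NP\N))/S
        [1,3] S   <
          [1,2] "no" : PP
          [2,3] "city" : S\PP
      [3,4] "in" : NP\N
    [4,5] "with" : (S/(S/PP))\NP
  [5,7] S/PP   >
    [5,6] "gave" : (S/PP)/PP
    [6,7] "plan" : PP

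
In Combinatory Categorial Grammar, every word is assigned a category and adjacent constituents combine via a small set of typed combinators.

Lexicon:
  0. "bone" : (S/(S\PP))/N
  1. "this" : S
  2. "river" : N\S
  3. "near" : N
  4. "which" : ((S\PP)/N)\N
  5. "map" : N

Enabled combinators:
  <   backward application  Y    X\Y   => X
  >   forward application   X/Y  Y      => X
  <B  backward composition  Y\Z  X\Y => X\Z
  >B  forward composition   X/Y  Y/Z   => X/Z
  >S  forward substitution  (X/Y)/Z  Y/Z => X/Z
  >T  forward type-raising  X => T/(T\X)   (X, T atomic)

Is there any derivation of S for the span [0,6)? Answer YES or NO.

[0,6] S   >
  [0,3] S/(S\PP)   >
    [0,1] "bone" : (S/(S\PP))/N
    [1,3] N   >
      [1,2] N/(N\S)   >T
        [1,2] "this" : S
      [2,3] "river" : N\S
  [3,6] S\PP   >
    [3,5] (S\PP)/N   <
      [3,4] "near" : N
      [4,5] "which" : ((S\PP)/N)\N
    [5,6] "map" : N

YES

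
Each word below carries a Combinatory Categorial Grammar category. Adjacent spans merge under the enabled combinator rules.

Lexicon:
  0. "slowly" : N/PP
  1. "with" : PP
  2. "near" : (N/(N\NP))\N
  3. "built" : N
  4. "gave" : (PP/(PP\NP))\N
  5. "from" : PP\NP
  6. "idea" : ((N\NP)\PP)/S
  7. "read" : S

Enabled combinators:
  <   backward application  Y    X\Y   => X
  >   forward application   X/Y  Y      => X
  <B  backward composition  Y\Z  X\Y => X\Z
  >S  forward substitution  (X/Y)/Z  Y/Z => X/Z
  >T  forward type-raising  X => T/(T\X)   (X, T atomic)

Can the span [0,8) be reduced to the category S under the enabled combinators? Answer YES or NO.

NO

N/PP PP (N/(N\NP))\N N (PP/(PP\NP))\N PP\NP ((N\NP)\PP)/S S
CKY chart[0,8] = {N, N/(N\N), NP/(NP\N), PP/(PP\N), S/(S\N)}; S ∉ chart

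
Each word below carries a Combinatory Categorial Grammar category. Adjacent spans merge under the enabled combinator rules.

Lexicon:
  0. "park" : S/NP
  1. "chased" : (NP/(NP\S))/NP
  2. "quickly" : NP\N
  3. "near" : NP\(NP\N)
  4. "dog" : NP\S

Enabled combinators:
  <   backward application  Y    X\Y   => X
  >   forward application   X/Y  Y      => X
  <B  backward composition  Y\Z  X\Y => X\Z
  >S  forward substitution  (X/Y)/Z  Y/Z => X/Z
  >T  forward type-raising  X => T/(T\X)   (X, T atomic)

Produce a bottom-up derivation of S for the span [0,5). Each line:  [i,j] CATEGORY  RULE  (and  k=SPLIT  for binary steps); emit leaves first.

[0,1] S/NP  lex  "park"
[1,2] (NP/(NP\S))/NP  lex  "chased"
[2,3] NP\N  lex  "quickly"
[3,4] NP\(NP\N)  lex  "near"
[2,4] NP  <  k=3
[1,4] NP/(NP\S)  >  k=2
[4,5] NP\S  lex  "dog"
[1,5] NP  >  k=4
[0,5] S  >  k=1

[0,5] S   >
  [0,1] "park" : S/NP
  [1,5] NP   >
    [1,4] NP/(NP\S)   >
      [1,2] "chased" : (NP/(NP\S))/NP
      [2,4] NP   <
        [2,3] "quickly" : NP\N
        [3,4] "near" : NP\(NP\N)
    [4,5] "dog" : NP\S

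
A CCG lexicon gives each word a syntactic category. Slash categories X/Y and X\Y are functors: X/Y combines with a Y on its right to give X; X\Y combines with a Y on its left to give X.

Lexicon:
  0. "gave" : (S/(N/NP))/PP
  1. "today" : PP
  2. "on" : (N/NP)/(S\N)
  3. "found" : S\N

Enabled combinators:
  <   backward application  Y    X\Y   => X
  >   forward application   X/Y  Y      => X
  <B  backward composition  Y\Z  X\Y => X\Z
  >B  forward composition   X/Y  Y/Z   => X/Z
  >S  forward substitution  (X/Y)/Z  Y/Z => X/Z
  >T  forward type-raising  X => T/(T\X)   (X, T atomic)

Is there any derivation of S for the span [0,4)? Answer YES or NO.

YES

[0,4] S   >
  [0,2] S/(N/NP)   >
    [0,1] "gave" : (S/(N/NP))/PP
    [1,2] "today" : PP
  [2,4] N/NP   >
    [2,3] "on" : (N/NP)/(S\N)
    [3,4] "found" : S\N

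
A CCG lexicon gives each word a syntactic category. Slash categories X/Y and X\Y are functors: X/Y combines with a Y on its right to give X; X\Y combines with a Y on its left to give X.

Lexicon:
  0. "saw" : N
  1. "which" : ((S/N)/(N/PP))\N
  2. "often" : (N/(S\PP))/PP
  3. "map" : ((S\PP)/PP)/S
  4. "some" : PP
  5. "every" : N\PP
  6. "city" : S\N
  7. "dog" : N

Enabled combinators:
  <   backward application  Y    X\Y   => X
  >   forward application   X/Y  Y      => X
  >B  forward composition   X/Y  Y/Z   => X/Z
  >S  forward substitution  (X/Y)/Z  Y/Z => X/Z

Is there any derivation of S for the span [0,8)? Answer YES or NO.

[0,8] S   >
  [0,7] S/N   >
    [0,2] (S/N)/(N/PP)   <
      [0,1] "saw" : N
      [1,2] "which" : ((S/N)/(N/PP))\N
    [2,7] N/PP   >S
      [2,3] "often" : (N/(S\PP))/PP
      [3,7] (S\PP)/PP   >
        [3,4] "map" : ((S\PP)/PP)/S
        [4,7] S   <
          [4,6] N   <
            [4,5] "some" : PP
            [5,6] "every" : N\PP
          [6,7] "city" : S\N
  [7,8] "dog" : N

YES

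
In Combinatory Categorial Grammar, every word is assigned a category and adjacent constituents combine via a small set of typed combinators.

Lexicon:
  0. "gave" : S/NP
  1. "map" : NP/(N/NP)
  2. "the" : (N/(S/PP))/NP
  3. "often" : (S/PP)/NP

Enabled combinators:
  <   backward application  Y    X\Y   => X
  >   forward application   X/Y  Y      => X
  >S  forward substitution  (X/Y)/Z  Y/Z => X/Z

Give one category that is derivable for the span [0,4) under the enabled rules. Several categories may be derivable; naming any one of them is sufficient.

S

[0,4] S   >
  [0,1] "gave" : S/NP
  [1,4] NP   >
    [1,2] "map" : NP/(N/NP)
    [2,4] N/NP   >S
      [2,3] "the" : (N/(S/PP))/NP
      [3,4] "often" : (S/PP)/NP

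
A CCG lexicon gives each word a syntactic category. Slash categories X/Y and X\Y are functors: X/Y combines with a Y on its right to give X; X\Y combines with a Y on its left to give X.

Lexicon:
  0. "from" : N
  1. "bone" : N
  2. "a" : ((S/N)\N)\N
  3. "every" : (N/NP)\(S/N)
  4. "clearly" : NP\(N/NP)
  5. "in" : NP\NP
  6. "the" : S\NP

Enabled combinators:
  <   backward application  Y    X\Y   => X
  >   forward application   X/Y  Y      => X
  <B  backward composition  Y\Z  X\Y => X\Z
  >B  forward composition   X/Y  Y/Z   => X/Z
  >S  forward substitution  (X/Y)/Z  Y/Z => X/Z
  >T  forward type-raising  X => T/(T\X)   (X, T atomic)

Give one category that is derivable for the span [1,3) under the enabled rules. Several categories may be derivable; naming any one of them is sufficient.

[0,7] S   <
  [0,5] NP   <
    [0,4] N/NP   <
      [0,3] S/N   <
        [0,1] "from" : N
        [1,3] (S/N)\N   <
          [1,2] "bone" : N
          [2,3] "a" : ((S/N)\N)\N
      [3,4] "every" : (N/NP)\(S/N)
    [4,5] "clearly" : NP\(N/NP)
  [5,7] S\NP   <B
    [5,6] "in" : NP\NP
    [6,7] "the" : S\NP

(S/N)\N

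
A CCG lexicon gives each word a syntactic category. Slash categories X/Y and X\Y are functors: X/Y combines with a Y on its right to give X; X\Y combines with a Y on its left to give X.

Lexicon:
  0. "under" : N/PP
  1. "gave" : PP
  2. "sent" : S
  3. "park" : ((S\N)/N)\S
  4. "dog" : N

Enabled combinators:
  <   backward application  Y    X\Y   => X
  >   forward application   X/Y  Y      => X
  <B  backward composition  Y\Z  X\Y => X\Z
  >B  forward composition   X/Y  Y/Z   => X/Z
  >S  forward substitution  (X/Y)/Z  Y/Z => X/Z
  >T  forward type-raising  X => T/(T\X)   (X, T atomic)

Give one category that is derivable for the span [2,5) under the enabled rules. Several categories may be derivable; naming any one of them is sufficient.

[0,5] S   <
  [0,2] N   >
    [0,1] "under" : N/PP
    [1,2] "gave" : PP
  [2,5] S\N   >
    [2,4] (S\N)/N   <
      [2,3] "sent" : S
      [3,4] "park" : ((S\N)/N)\S
    [4,5] "dog" : N

S\N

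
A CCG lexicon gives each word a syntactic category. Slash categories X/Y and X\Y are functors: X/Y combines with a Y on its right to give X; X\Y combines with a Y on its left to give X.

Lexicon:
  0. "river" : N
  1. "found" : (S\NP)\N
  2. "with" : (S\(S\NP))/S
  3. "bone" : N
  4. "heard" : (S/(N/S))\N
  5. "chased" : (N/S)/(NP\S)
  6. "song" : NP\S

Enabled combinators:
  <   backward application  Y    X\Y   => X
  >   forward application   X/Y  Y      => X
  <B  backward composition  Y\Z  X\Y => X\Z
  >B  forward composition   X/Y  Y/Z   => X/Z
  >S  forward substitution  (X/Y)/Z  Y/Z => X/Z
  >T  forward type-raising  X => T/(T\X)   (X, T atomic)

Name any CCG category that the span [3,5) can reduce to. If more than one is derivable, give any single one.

[0,7] S   <
  [0,2] S\NP   <
    [0,1] "river" : N
    [1,2] "found" : (S\NP)\N
  [2,7] S\(S\NP)   >
    [2,3] "with" : (S\(S\NP))/S
    [3,7] S   >
      [3,5] S/(N/S)   <
        [3,4] "bone" : N
        [4,5] "heard" : (S/(N/S))\N
      [5,7] N/S   >
        [5,6] "chased" : (N/S)/(NP\S)
        [6,7] "song" : NP\S

S/(N/S)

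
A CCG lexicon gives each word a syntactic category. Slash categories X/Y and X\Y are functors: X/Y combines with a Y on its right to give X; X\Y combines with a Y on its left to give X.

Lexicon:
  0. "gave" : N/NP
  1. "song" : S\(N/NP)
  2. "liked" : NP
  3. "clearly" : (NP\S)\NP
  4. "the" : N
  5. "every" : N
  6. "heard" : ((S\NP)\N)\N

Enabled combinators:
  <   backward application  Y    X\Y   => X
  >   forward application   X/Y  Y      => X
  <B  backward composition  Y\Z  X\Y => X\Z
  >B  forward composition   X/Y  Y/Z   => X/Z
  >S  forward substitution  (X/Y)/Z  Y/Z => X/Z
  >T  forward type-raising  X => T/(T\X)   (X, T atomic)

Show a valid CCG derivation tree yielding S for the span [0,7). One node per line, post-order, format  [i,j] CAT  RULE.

[0,1] N/NP  lex  "gave"
[1,2] S\(N/NP)  lex  "song"
[0,2] S  <  k=1
[2,3] NP  lex  "liked"
[3,4] (NP\S)\NP  lex  "clearly"
[2,4] NP\S  <  k=3
[0,4] NP  <  k=2
[4,5] N  lex  "the"
[5,6] N  lex  "every"
[6,7] ((S\NP)\N)\N  lex  "heard"
[5,7] (S\NP)\N  <  k=6
[4,7] S\NP  <  k=5
[0,7] S  <  k=4

[0,7] S   <
  [0,4] NP   <
    [0,2] S   <
      [0,1] "gave" : N/NP
      [1,2] "song" : S\(N/NP)
    [2,4] NP\S   <
      [2,3] "liked" : NP
      [3,4] "clearly" : (NP\S)\NP
  [4,7] S\NP   <
    [4,5] "the" : N
    [5,7] (S\NP)\N   <
      [5,6] "every" : N
      [6,7] "heard" : ((S\NP)\N)\N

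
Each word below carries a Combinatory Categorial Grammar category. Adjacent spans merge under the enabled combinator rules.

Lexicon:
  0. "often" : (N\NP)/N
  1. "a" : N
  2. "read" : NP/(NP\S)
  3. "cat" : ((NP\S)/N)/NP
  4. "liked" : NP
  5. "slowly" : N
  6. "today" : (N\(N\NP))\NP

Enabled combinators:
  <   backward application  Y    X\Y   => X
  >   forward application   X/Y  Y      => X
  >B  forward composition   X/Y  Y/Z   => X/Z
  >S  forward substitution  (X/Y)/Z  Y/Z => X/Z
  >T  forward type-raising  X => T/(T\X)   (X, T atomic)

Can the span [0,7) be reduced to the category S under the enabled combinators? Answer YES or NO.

NO

(N\NP)/N N NP/(NP\S) ((NP\S)/N)/NP NP N (N\(N\NP))\NP
CKY chart[0,7] = {N, N/(N\N), NP/(NP\N), PP/(PP\N), S/(S\N)}; S ∉ chart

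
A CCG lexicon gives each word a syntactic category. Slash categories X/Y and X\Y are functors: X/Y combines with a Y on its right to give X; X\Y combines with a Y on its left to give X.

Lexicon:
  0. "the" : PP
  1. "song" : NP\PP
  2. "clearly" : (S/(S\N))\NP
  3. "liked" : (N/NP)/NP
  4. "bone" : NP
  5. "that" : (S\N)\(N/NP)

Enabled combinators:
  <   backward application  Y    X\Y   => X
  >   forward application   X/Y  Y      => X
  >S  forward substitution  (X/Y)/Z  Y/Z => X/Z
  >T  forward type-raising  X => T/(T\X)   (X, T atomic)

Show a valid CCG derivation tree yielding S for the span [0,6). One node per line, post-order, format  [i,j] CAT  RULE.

[0,1] PP  lex  "the"
[1,2] NP\PP  lex  "song"
[0,2] NP  <  k=1
[2,3] (S/(S\N))\NP  lex  "clearly"
[0,3] S/(S\N)  <  k=2
[3,4] (N/NP)/NP  lex  "liked"
[4,5] NP  lex  "bone"
[3,5] N/NP  >  k=4
[5,6] (S\N)\(N/NP)  lex  "that"
[3,6] S\N  <  k=5
[0,6] S  >  k=3

[0,6] S   >
  [0,3] S/(S\N)   <
    [0,2] NP   <
      [0,1] "the" : PP
      [1,2] "song" : NP\PP
    [2,3] "clearly" : (S/(S\N))\NP
  [3,6] S\N   <
    [3,5] N/NP   >
      [3,4] "liked" : (N/NP)/NP
      [4,5] "bone" : NP
    [5,6] "that" : (S\N)\(N/NP)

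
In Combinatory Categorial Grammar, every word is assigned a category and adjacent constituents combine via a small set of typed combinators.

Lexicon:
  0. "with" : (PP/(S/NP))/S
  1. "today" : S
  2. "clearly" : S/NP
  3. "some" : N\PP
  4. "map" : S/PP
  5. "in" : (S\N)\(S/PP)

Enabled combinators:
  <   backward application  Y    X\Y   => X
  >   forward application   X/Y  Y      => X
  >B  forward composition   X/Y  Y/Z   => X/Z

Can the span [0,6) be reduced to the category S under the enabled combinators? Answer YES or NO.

[0,6] S   <
  [0,4] N   <
    [0,3] PP   >
      [0,2] PP/(S/NP)   >
        [0,1] "with" : (PP/(S/NP))/S
        [1,2] "today" : S
      [2,3] "clearly" : S/NP
    [3,4] "some" : N\PP
  [4,6] S\N   <
    [4,5] "map" : S/PP
    [5,6] "in" : (S\N)\(S/PP)

YES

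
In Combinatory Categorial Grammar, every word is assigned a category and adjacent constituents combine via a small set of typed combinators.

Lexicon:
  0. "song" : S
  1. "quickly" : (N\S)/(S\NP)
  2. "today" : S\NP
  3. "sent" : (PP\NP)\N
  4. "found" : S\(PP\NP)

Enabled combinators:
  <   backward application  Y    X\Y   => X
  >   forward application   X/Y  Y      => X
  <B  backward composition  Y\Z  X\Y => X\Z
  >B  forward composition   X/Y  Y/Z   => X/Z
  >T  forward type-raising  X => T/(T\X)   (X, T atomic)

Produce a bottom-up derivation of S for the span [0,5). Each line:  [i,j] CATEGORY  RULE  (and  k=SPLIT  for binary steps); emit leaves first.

[0,1] S  lex  "song"
[0,1] N/(N\S)  >T
[1,2] (N\S)/(S\NP)  lex  "quickly"
[2,3] S\NP  lex  "today"
[1,3] N\S  >  k=2
[0,3] N  >  k=1
[3,4] (PP\NP)\N  lex  "sent"
[0,4] PP\NP  <  k=3
[4,5] S\(PP\NP)  lex  "found"
[0,5] S  <  k=4

[0,5] S   <
  [0,4] PP\NP   <
    [0,3] N   >
      [0,1] N/(N\S)   >T
        [0,1] "song" : S
      [1,3] N\S   >
        [1,2] "quickly" : (N\S)/(S\NP)
        [2,3] "today" : S\NP
    [3,4] "sent" : (PP\NP)\N
  [4,5] "found" : S\(PP\NP)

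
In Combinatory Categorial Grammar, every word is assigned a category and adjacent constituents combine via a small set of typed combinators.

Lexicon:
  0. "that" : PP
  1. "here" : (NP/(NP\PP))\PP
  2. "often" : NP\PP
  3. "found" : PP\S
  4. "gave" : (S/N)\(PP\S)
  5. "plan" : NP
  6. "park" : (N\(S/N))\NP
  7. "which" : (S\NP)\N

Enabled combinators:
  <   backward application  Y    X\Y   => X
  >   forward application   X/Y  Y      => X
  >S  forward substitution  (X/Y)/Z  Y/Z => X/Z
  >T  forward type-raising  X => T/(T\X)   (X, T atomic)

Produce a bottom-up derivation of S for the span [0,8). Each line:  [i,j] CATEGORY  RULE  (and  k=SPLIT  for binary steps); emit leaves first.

[0,1] PP  lex  "that"
[1,2] (NP/(NP\PP))\PP  lex  "here"
[0,2] NP/(NP\PP)  <  k=1
[2,3] NP\PP  lex  "often"
[0,3] NP  >  k=2
[3,4] PP\S  lex  "found"
[4,5] (S/N)\(PP\S)  lex  "gave"
[3,5] S/N  <  k=4
[5,6] NP  lex  "plan"
[6,7] (N\(S/N))\NP  lex  "park"
[5,7] N\(S/N)  <  k=6
[3,7] N  <  k=5
[7,8] (S\NP)\N  lex  "which"
[3,8] S\NP  <  k=7
[0,8] S  <  k=3

[0,8] S   <
  [0,3] NP   >
    [0,2] NP/(NP\PP)   <
      [0,1] "that" : PP
      [1,2] "here" : (NP/(NP\PP))\PP
    [2,3] "often" : NP\PP
  [3,8] S\NP   <
    [3,7] N   <
      [3,5] S/N   <
        [3,4] "found" : PP\S
        [4,5] "gave" : (S/N)\(PP\S)
      [5,7] N\(S/N)   <
        [5,6] "plan" : NP
        [6,7] "park" : (N\(S/N))\NP
    [7,8] "which" : (S\NP)\N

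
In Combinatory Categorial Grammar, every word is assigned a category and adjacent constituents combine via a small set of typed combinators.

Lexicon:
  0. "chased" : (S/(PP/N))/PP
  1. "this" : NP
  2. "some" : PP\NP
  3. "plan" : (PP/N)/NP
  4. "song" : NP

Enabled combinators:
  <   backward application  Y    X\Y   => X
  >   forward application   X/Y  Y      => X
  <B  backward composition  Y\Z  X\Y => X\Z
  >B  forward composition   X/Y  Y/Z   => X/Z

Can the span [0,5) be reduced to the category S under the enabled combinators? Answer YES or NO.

YES

[0,5] S   >
  [0,3] S/(PP/N)   >
    [0,1] "chased" : (S/(PP/N))/PP
    [1,3] PP   <
      [1,2] "this" : NP
      [2,3] "some" : PP\NP
  [3,5] PP/N   >
    [3,4] "plan" : (PP/N)/NP
    [4,5] "song" : NP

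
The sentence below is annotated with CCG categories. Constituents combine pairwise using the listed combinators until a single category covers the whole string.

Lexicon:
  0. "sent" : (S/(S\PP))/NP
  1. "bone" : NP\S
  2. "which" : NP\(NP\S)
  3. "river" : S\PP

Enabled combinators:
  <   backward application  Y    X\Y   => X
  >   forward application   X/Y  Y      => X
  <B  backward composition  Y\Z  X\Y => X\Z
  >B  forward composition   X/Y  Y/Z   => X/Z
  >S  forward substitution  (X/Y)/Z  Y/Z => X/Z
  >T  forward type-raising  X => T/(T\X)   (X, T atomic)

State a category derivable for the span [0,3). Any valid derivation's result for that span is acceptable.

S/(S\PP)

[0,4] S   >
  [0,3] S/(S\PP)   >
    [0,1] "sent" : (S/(S\PP))/NP
    [1,3] NP   <
      [1,2] "bone" : NP\S
      [2,3] "which" : NP\(NP\S)
  [3,4] "river" : S\PP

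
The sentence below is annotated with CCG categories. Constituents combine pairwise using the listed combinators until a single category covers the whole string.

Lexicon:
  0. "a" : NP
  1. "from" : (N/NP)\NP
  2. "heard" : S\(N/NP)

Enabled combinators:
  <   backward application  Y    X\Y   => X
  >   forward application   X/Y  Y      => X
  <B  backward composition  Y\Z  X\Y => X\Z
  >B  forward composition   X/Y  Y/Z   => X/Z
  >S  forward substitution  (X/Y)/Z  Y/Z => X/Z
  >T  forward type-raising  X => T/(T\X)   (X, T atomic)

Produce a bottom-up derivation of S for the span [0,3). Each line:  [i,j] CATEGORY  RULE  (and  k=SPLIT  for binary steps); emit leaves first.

[0,3] S   <
  [0,1] "a" : NP
  [1,3] S\NP   <B
    [1,2] "from" : (N/NP)\NP
    [2,3] "heard" : S\(N/NP)

[0,1] NP  lex  "a"
[1,2] (N/NP)\NP  lex  "from"
[2,3] S\(N/NP)  lex  "heard"
[1,3] S\NP  <B  k=2
[0,3] S  <  k=1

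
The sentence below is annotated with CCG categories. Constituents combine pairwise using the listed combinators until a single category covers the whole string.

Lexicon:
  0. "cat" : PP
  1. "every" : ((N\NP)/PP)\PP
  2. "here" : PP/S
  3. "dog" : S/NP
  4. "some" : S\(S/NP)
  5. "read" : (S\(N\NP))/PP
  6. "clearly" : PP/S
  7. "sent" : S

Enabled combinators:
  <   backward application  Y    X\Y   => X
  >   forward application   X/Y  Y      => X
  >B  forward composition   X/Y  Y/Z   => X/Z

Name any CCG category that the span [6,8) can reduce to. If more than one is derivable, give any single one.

[0,8] S   <
  [0,5] N\NP   >
    [0,2] (N\NP)/PP   <
      [0,1] "cat" : PP
      [1,2] "every" : ((N\NP)/PP)\PP
    [2,5] PP   >
      [2,3] "here" : PP/S
      [3,5] S   <
        [3,4] "dog" : S/NP
        [4,5] "some" : S\(S/NP)
  [5,8] S\(N\NP)   >
    [5,6] "read" : (S\(N\NP))/PP
    [6,8] PP   >
      [6,7] "clearly" : PP/S
      [7,8] "sent" : S

PP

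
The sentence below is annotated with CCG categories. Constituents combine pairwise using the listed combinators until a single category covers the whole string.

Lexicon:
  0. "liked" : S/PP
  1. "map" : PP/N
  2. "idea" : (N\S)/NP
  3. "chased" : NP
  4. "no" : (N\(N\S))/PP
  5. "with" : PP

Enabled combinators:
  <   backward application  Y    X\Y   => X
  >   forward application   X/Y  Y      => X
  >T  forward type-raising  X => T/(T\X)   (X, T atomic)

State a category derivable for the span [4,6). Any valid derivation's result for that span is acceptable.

N\(N\S)

[0,6] S   >
  [0,1] "liked" : S/PP
  [1,6] PP   >
    [1,2] "map" : PP/N
    [2,6] N   <
      [2,4] N\S   >
        [2,3] "idea" : (N\S)/NP
        [3,4] "chased" : NP
      [4,6] N\(N\S)   >
        [4,5] "no" : (N\(N\S))/PP
        [5,6] "with" : PP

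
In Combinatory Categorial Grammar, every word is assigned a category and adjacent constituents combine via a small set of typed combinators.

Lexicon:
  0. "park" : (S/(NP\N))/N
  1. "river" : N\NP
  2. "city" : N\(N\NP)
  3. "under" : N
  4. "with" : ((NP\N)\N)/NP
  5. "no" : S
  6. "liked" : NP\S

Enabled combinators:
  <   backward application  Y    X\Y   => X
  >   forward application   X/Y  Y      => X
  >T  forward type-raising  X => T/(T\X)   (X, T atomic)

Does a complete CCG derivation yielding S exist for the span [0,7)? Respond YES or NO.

[0,7] S   >
  [0,3] S/(NP\N)   >
    [0,1] "park" : (S/(NP\N))/N
    [1,3] N   <
      [1,2] "river" : N\NP
      [2,3] "city" : N\(N\NP)
  [3,7] NP\N   <
    [3,4] "under" : N
    [4,7] (NP\N)\N   >
      [4,5] "with" : ((NP\N)\N)/NP
      [5,7] NP   <
        [5,6] "no" : S
        [6,7] "liked" : NP\S

YES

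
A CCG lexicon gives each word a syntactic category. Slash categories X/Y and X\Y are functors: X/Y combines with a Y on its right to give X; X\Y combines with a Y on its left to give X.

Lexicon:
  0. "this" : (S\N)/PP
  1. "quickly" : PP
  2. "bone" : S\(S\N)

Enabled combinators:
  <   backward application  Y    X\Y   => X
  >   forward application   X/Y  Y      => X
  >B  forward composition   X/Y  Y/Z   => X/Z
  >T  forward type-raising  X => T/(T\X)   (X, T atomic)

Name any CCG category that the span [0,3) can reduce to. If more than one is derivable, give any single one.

S

[0,3] S   <
  [0,2] S\N   >
    [0,1] "this" : (S\N)/PP
    [1,2] "quickly" : PP
  [2,3] "bone" : S\(S\N)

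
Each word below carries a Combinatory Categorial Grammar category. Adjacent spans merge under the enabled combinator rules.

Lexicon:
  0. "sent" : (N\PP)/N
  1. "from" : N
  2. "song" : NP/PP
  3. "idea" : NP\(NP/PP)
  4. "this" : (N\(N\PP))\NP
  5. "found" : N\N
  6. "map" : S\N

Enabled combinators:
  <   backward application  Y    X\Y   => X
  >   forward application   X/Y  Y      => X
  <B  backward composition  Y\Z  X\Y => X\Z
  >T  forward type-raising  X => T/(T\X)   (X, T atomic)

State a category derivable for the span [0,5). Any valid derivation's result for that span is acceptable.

N

[0,7] S   <
  [0,5] N   <
    [0,2] N\PP   >
      [0,1] "sent" : (N\PP)/N
      [1,2] "from" : N
    [2,5] N\(N\PP)   <
      [2,4] NP   <
        [2,3] "song" : NP/PP
        [3,4] "idea" : NP\(NP/PP)
      [4,5] "this" : (N\(N\PP))\NP
  [5,7] S\N   <B
    [5,6] "found" : N\N
    [6,7] "map" : S\N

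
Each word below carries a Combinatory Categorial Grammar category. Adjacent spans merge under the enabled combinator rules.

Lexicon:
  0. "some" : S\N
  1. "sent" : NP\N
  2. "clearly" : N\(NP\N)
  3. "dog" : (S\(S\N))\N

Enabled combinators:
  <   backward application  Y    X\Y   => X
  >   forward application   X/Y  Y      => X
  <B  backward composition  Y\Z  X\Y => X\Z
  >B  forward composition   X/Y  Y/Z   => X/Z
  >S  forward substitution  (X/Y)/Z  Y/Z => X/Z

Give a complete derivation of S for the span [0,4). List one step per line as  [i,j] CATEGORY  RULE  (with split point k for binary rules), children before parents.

[0,4] S   <
  [0,1] "some" : S\N
  [1,4] S\(S\N)   <
    [1,3] N   <
      [1,2] "sent" : NP\N
      [2,3] "clearly" : N\(NP\N)
    [3,4] "dog" : (S\(S\N))\N

[0,1] S\N  lex  "some"
[1,2] NP\N  lex  "sent"
[2,3] N\(NP\N)  lex  "clearly"
[1,3] N  <  k=2
[3,4] (S\(S\N))\N  lex  "dog"
[1,4] S\(S\N)  <  k=3
[0,4] S  <  k=1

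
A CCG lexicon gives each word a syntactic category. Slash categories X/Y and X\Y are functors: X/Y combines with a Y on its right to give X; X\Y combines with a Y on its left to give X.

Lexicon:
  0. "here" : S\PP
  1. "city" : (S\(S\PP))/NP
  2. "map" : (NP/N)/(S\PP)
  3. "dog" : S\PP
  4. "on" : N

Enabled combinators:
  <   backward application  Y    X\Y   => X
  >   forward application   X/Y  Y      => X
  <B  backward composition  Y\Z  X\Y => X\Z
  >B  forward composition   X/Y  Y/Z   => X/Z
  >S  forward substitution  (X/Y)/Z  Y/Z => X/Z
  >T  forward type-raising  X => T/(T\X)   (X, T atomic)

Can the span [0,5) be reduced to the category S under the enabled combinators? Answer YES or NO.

[0,5] S   <
  [0,1] "here" : S\PP
  [1,5] S\(S\PP)   >
    [1,2] "city" : (S\(S\PP))/NP
    [2,5] NP   >
      [2,4] NP/N   >
        [2,3] "map" : (NP/N)/(S\PP)
        [3,4] "dog" : S\PP
      [4,5] "on" : N

YES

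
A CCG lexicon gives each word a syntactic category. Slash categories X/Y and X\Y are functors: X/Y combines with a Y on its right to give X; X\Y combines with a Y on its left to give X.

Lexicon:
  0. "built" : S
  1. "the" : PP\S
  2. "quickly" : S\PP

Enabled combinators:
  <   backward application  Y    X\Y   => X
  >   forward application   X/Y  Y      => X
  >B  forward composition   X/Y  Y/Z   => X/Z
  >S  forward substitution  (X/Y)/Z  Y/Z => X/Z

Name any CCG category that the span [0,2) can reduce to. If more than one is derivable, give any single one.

PP

[0,3] S   <
  [0,2] PP   <
    [0,1] "built" : S
    [1,2] "the" : PP\S
  [2,3] "quickly" : S\PP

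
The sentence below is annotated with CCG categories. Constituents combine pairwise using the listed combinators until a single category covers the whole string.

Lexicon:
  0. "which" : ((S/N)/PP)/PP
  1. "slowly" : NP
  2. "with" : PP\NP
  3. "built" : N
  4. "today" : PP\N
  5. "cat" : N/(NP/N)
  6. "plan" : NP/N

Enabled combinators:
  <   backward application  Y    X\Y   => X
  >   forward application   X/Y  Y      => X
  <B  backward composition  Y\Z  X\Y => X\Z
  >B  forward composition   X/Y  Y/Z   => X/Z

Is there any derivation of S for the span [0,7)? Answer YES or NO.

[0,7] S   >
  [0,5] S/N   >
    [0,3] (S/N)/PP   >
      [0,1] "which" : ((S/N)/PP)/PP
      [1,3] PP   <
        [1,2] "slowly" : NP
        [2,3] "with" : PP\NP
    [3,5] PP   <
      [3,4] "built" : N
      [4,5] "today" : PP\N
  [5,7] N   >
    [5,6] "cat" : N/(NP/N)
    [6,7] "plan" : NP/N

YES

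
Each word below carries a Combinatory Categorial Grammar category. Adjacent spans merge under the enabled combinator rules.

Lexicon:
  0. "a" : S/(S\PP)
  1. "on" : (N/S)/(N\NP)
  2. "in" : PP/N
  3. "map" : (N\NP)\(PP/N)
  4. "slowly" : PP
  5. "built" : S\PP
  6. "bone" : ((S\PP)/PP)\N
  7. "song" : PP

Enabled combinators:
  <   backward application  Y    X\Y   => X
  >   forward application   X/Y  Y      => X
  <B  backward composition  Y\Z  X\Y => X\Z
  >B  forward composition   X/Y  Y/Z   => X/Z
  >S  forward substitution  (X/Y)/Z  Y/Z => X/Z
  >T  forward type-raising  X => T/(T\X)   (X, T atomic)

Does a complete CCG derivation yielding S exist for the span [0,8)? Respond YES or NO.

[0,8] S   >
  [0,1] "a" : S/(S\PP)
  [1,8] S\PP   >
    [1,7] (S\PP)/PP   <
      [1,6] N   >
        [1,4] N/S   >
          [1,2] "on" : (N/S)/(N\NP)
          [2,4] N\NP   <
            [2,3] "in" : PP/N
            [3,4] "map" : (N\NP)\(PP/N)
        [4,6] S   <
          [4,5] "slowly" : PP
          [5,6] "built" : S\PP
      [6,7] "bone" : ((S\PP)/PP)\N
    [7,8] "song" : PP

YES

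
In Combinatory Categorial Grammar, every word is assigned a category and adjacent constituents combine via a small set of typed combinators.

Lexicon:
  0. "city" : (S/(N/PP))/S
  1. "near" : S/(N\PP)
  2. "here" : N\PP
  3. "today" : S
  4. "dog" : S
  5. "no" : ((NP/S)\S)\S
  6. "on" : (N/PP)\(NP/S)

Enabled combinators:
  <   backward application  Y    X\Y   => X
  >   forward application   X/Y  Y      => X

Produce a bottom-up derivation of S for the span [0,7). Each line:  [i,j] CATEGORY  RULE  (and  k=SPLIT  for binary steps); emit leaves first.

[0,1] (S/(N/PP))/S  lex  "city"
[1,2] S/(N\PP)  lex  "near"
[2,3] N\PP  lex  "here"
[1,3] S  >  k=2
[0,3] S/(N/PP)  >  k=1
[3,4] S  lex  "today"
[4,5] S  lex  "dog"
[5,6] ((NP/S)\S)\S  lex  "no"
[4,6] (NP/S)\S  <  k=5
[3,6] NP/S  <  k=4
[6,7] (N/PP)\(NP/S)  lex  "on"
[3,7] N/PP  <  k=6
[0,7] S  >  k=3

[0,7] S   >
  [0,3] S/(N/PP)   >
    [0,1] "city" : (S/(N/PP))/S
    [1,3] S   >
      [1,2] "near" : S/(N\PP)
      [2,3] "here" : N\PP
  [3,7] N/PP   <
    [3,6] NP/S   <
      [3,4] "today" : S
      [4,6] (NP/S)\S   <
        [4,5] "dog" : S
        [5,6] "no" : ((NP/S)\S)\S
    [6,7] "on" : (N/PP)\(NP/S)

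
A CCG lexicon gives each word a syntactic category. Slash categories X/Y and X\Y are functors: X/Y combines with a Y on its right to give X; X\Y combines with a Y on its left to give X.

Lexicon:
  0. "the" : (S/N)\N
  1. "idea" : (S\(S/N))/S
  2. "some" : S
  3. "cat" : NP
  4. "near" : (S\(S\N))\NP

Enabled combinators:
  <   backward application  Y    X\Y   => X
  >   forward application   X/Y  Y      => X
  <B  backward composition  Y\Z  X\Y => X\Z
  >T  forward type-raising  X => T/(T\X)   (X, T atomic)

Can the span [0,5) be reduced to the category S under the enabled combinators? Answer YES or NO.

YES

[0,5] S   <
  [0,3] S\N   <B
    [0,1] "the" : (S/N)\N
    [1,3] S\(S/N)   >
      [1,2] "idea" : (S\(S/N))/S
      [2,3] "some" : S
  [3,5] S\(S\N)   <
    [3,4] "cat" : NP
    [4,5] "near" : (S\(S\N))\NP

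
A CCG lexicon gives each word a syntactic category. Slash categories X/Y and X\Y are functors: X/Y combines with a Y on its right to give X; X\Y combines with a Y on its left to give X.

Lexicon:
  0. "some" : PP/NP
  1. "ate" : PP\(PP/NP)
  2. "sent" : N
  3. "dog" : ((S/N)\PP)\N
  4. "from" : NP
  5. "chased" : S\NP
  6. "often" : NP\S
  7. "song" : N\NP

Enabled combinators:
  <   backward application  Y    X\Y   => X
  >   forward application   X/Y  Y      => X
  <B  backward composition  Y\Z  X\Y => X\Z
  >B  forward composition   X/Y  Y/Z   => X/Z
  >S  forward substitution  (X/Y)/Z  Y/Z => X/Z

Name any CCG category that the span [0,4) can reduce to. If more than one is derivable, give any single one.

S/N

[0,8] S   >
  [0,4] S/N   <
    [0,2] PP   <
      [0,1] "some" : PP/NP
      [1,2] "ate" : PP\(PP/NP)
    [2,4] (S/N)\PP   <
      [2,3] "sent" : N
      [3,4] "dog" : ((S/N)\PP)\N
  [4,8] N   <
    [4,7] NP   <
      [4,6] S   <
        [4,5] "from" : NP
        [5,6] "chased" : S\NP
      [6,7] "often" : NP\S
    [7,8] "song" : N\NP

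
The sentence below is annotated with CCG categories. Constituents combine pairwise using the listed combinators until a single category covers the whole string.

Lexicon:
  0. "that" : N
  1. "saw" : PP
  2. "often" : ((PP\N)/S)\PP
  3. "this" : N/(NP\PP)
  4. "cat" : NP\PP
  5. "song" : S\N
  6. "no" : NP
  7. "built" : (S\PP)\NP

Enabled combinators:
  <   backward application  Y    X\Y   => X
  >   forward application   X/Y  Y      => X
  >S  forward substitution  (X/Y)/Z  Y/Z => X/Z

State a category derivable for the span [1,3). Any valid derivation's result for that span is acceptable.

[0,8] S   <
  [0,6] PP   <
    [0,1] "that" : N
    [1,6] PP\N   >
      [1,3] (PP\N)/S   <
        [1,2] "saw" : PP
        [2,3] "often" : ((PP\N)/S)\PP
      [3,6] S   <
        [3,5] N   >
          [3,4] "this" : N/(NP\PP)
          [4,5] "cat" : NP\PP
        [5,6] "song" : S\N
  [6,8] S\PP   <
    [6,7] "no" : NP
    [7,8] "built" : (S\PP)\NP

(PP\N)/S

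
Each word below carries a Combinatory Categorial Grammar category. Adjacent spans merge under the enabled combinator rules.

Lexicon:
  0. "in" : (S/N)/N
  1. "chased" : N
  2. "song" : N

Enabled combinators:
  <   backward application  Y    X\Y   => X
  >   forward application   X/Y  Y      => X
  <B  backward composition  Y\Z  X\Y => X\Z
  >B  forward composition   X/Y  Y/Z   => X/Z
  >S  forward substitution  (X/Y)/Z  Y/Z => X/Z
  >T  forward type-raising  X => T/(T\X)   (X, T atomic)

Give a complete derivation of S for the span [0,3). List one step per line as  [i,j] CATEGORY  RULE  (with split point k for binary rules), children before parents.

[0,3] S   >
  [0,2] S/N   >
    [0,1] "in" : (S/N)/N
    [1,2] "chased" : N
  [2,3] "song" : N

[0,1] (S/N)/N  lex  "in"
[1,2] N  lex  "chased"
[0,2] S/N  >  k=1
[2,3] N  lex  "song"
[0,3] S  >  k=2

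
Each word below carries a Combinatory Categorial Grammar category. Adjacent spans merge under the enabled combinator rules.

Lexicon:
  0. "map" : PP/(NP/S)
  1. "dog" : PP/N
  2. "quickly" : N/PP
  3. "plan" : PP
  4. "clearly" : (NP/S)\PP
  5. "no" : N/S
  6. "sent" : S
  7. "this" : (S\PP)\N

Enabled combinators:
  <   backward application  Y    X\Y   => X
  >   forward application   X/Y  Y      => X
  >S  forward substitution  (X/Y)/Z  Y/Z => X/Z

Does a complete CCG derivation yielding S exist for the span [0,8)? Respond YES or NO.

[0,8] S   <
  [0,5] PP   >
    [0,1] "map" : PP/(NP/S)
    [1,5] NP/S   <
      [1,4] PP   >
        [1,2] "dog" : PP/N
        [2,4] N   >
          [2,3] "quickly" : N/PP
          [3,4] "plan" : PP
      [4,5] "clearly" : (NP/S)\PP
  [5,8] S\PP   <
    [5,7] N   >
      [5,6] "no" : N/S
      [6,7] "sent" : S
    [7,8] "this" : (S\PP)\N

YES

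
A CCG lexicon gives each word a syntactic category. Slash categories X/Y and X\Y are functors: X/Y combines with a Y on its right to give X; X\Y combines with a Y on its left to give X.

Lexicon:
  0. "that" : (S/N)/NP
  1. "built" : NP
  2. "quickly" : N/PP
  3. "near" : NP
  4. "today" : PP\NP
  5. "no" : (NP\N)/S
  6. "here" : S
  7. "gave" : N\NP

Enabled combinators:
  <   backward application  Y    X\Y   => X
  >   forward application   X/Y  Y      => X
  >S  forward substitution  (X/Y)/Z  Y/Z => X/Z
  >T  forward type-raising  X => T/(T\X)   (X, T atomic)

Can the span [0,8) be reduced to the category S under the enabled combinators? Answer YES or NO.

[0,8] S   >
  [0,2] S/N   >
    [0,1] "that" : (S/N)/NP
    [1,2] "built" : NP
  [2,8] N   <
    [2,7] NP   <
      [2,5] N   >
        [2,3] "quickly" : N/PP
        [3,5] PP   >
          [3,4] PP/(PP\NP)   >T
            [3,4] "near" : NP
          [4,5] "today" : PP\NP
      [5,7] NP\N   >
        [5,6] "no" : (NP\N)/S
        [6,7] "here" : S
    [7,8] "gave" : N\NP

YES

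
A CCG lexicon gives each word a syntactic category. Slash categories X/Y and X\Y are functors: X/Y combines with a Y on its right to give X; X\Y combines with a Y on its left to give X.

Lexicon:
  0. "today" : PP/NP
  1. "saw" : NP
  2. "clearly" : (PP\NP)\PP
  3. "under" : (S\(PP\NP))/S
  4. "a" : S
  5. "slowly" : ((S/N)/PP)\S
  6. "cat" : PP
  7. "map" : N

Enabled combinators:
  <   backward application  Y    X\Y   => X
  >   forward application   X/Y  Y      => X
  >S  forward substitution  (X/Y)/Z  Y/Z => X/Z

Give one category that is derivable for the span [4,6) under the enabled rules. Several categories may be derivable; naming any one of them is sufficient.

(S/N)/PP

[0,8] S   <
  [0,3] PP\NP   <
    [0,2] PP   >
      [0,1] "today" : PP/NP
      [1,2] "saw" : NP
    [2,3] "clearly" : (PP\NP)\PP
  [3,8] S\(PP\NP)   >
    [3,4] "under" : (S\(PP\NP))/S
    [4,8] S   >
      [4,7] S/N   >
        [4,6] (S/N)/PP   <
          [4,5] "a" : S
          [5,6] "slowly" : ((S/N)/PP)\S
        [6,7] "cat" : PP
      [7,8] "map" : N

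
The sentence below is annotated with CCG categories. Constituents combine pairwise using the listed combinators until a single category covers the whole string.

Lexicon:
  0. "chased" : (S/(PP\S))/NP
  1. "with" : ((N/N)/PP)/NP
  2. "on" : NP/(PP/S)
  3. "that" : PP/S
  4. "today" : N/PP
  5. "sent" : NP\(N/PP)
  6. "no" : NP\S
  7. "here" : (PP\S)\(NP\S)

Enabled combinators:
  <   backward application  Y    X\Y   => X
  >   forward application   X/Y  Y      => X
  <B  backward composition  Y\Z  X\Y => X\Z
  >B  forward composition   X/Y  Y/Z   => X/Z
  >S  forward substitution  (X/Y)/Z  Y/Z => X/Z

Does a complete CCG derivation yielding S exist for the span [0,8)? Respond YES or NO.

[0,8] S   >
  [0,6] S/(PP\S)   >
    [0,1] "chased" : (S/(PP\S))/NP
    [1,6] NP   <
      [1,5] N/PP   >S
        [1,4] (N/N)/PP   >
          [1,2] "with" : ((N/N)/PP)/NP
          [2,4] NP   >
            [2,3] "on" : NP/(PP/S)
            [3,4] "that" : PP/S
        [4,5] "today" : N/PP
      [5,6] "sent" : NP\(N/PP)
  [6,8] PP\S   <
    [6,7] "no" : NP\S
    [7,8] "here" : (PP\S)\(NP\S)

YES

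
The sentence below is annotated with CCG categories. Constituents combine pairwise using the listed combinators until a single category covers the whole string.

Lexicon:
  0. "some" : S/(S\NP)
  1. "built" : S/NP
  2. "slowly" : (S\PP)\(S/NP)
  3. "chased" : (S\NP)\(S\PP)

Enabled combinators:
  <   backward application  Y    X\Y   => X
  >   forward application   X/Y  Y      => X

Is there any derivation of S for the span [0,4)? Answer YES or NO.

[0,4] S   >
  [0,1] "some" : S/(S\NP)
  [1,4] S\NP   <
    [1,3] S\PP   <
      [1,2] "built" : S/NP
      [2,3] "slowly" : (S\PP)\(S/NP)
    [3,4] "chased" : (S\NP)\(S\PP)

YES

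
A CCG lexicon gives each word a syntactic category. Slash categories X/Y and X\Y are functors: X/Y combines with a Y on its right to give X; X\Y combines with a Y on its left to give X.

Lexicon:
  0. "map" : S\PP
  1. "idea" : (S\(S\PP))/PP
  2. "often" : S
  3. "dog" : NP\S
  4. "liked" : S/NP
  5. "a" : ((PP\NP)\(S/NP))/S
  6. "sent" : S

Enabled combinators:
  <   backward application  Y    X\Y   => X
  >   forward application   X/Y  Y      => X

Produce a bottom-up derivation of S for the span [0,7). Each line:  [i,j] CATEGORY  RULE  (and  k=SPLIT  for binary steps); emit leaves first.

[0,7] S   <
  [0,1] "map" : S\PP
  [1,7] S\(S\PP)   >
    [1,2] "idea" : (S\(S\PP))/PP
    [2,7] PP   <
      [2,4] NP   <
        [2,3] "often" : S
        [3,4] "dog" : NP\S
      [4,7] PP\NP   <
        [4,5] "liked" : S/NP
        [5,7] (PP\NP)\(S/NP)   >
          [5,6] "a" : ((PP\NP)\(S/NP))/S
          [6,7] "sent" : S

[0,1] S\PP  lex  "map"
[1,2] (S\(S\PP))/PP  lex  "idea"
[2,3] S  lex  "often"
[3,4] NP\S  lex  "dog"
[2,4] NP  <  k=3
[4,5] S/NP  lex  "liked"
[5,6] ((PP\NP)\(S/NP))/S  lex  "a"
[6,7] S  lex  "sent"
[5,7] (PP\NP)\(S/NP)  >  k=6
[4,7] PP\NP  <  k=5
[2,7] PP  <  k=4
[1,7] S\(S\PP)  >  k=2
[0,7] S  <  k=1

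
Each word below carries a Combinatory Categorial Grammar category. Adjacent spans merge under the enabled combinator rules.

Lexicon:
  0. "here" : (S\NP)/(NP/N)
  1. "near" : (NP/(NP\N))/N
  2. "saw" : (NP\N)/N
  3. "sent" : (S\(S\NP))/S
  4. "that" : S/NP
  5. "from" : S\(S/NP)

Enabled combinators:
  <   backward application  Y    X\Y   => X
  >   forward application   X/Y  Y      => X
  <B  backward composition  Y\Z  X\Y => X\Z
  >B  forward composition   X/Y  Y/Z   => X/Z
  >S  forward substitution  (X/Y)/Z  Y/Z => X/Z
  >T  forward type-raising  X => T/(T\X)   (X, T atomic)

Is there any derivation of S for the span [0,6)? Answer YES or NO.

[0,6] S   <
  [0,3] S\NP   >
    [0,1] "here" : (S\NP)/(NP/N)
    [1,3] NP/N   >S
      [1,2] "near" : (NP/(NP\N))/N
      [2,3] "saw" : (NP\N)/N
  [3,6] S\(S\NP)   >
    [3,4] "sent" : (S\(S\NP))/S
    [4,6] S   <
      [4,5] "that" : S/NP
      [5,6] "from" : S\(S/NP)

YES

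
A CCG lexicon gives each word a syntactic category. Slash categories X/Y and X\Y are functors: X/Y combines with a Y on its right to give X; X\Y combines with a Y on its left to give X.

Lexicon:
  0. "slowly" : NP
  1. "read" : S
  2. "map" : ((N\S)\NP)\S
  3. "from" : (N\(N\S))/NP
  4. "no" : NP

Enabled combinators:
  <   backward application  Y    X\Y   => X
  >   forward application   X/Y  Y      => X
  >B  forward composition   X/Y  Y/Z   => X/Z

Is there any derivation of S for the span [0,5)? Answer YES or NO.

NO

NP S ((N\S)\NP)\S (N\(N\S))/NP NP
CKY chart[0,5] = {N}; S ∉ chart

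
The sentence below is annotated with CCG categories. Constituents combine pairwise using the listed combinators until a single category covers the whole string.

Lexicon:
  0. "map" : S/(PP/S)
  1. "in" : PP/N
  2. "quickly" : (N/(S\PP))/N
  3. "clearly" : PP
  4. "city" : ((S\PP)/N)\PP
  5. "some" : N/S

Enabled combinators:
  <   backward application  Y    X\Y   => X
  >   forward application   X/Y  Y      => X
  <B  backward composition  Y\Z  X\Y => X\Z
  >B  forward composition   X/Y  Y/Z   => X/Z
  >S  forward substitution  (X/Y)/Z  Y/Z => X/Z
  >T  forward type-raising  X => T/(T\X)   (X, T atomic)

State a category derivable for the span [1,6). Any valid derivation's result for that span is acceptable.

PP/S

[0,6] S   >
  [0,1] "map" : S/(PP/S)
  [1,6] PP/S   >B
    [1,5] PP/N   >B
      [1,2] "in" : PP/N
      [2,5] N/N   >S
        [2,3] "quickly" : (N/(S\PP))/N
        [3,5] (S\PP)/N   <
          [3,4] "clearly" : PP
          [4,5] "city" : ((S\PP)/N)\PP
    [5,6] "some" : N/S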